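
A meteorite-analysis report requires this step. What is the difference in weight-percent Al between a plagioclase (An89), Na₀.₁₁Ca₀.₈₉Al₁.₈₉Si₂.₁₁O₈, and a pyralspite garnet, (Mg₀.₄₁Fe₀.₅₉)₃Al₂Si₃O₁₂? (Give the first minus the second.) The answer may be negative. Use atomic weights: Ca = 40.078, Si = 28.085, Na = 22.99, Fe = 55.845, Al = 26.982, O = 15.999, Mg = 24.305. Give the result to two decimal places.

M(Na₀.₁₁Ca₀.₈₉Al₁.₈₉Si₂.₁₁O₈) = 276.446 g/mol, so wt% Al = 50.996/276.446 × 100 = 18.45%.
M((Mg₀.₄₁Fe₀.₅₉)₃Al₂Si₃O₁₂) = 458.948 g/mol, so wt% Al = 53.964/458.948 × 100 = 11.76%.
18.45 − 11.76 = 6.69 pp.

6.69 percentage points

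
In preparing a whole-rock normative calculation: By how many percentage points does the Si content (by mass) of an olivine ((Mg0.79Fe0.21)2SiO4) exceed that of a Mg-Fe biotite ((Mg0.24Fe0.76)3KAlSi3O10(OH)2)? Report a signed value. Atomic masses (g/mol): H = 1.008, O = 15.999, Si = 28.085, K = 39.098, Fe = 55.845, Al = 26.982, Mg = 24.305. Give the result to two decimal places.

First mineral: 28.085 g Si in 153.938 g formula = 18.24 wt% Si.
Second mineral: 84.255 g Si in 489.165 g formula = 17.22 wt% Si.
18.24% − 17.22% gives a difference of 1.02 percentage points.

1.02 percentage points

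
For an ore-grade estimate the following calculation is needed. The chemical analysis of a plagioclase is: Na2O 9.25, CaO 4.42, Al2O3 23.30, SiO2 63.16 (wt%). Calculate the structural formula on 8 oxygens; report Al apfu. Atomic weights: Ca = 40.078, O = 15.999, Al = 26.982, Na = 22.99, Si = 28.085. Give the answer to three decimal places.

1.212 Al apfu

9.25 wt% Na2O ÷ 61.979 g/mol = 0.14924 mol, giving 0.29848 Na and 0.14924 O.
4.42 wt% CaO ÷ 56.077 g/mol = 0.07882 mol, giving 0.07882 Ca and 0.07882 O.
23.30 wt% Al2O3 ÷ 101.961 g/mol = 0.22852 mol, giving 0.45704 Al and 0.68556 O.
63.16 wt% SiO2 ÷ 60.083 g/mol = 1.05121 mol, giving 1.05121 Si and 2.10242 O.
Oxygen sums to 3.01604; scaling by 8/3.01604 = 2.65248 puts the formula on 8 O.
Al: 0.45704 × 2.65248 = 1.212 atoms per formula unit.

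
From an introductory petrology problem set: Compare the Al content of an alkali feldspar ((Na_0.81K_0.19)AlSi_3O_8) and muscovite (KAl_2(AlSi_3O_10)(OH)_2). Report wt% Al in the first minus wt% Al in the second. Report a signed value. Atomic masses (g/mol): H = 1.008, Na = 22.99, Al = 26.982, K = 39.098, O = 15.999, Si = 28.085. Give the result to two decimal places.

M((Na_0.81K_0.19)AlSi_3O_8) = 265.280 g/mol, so wt% Al = 26.982/265.280 × 100 = 10.17%.
M(KAl_2(AlSi_3O_10)(OH)_2) = 398.303 g/mol, so wt% Al = 80.946/398.303 × 100 = 20.32%.
10.17 − 20.32 = -10.15 pp.

-10.15 percentage points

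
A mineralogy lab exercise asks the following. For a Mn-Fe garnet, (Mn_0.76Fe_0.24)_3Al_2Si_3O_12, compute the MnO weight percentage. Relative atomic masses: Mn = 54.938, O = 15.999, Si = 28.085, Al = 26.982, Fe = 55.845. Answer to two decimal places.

Molar mass of (Mn_0.76Fe_0.24)_3Al_2Si_3O_12 = 2.28×54.938 + 0.72×55.845 + 2×26.982 + 3×28.085 + 12×15.999 = 495.674 g/mol.
Each formula unit contains 2.28 Mn, equivalent to 2.28/1 = 2.2800 mol MnO.
M(MnO) = 1×54.938 + 1×15.999 = 70.937 g/mol.
Mass of MnO per formula unit = 2.2800 × 70.937 = 161.736 g.
MnO wt% = 161.736 / 495.674 × 100 = 32.63%.

32.63 wt%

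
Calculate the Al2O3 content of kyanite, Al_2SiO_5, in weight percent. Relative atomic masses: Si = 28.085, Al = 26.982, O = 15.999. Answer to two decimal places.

Molar mass of Al_2SiO_5 = 2·26.982 + 1·28.085 + 5·15.999 = 162.044 g/mol.
Each formula unit contains 2 Al, equivalent to 2/2 = 1.0000 mol Al2O3.
M(Al2O3) = 2×26.982 + 3×15.999 = 101.961 g/mol.
Mass of Al2O3 per formula unit = 1.0000 × 101.961 = 101.961 g.
Al2O3 wt% = 101.961 / 162.044 × 100 = 62.92%.

62.92 wt%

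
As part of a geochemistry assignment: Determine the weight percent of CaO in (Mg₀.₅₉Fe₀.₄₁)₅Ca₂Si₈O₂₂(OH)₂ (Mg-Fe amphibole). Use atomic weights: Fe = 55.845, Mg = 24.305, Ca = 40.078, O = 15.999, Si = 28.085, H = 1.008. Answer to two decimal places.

12.79 wt%

Formula mass = 877.010 g/mol.
2 Ca → 2.0000 mol CaO per formula unit; M(CaO) = 56.077, so CaO mass = 112.154 g.
112.154/877.010 × 100 = 12.79 wt%.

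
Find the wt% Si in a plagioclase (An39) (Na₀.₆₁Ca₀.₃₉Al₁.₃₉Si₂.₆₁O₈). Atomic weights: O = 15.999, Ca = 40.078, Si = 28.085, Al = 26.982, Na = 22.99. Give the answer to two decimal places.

27.31 wt%

Molar mass of Na₀.₆₁Ca₀.₃₉Al₁.₃₉Si₂.₆₁O₈: 0.61×22.99 + 0.39×40.078 + 1.39×26.982 + 2.61×28.085 + 8×15.999 = 268.453 g/mol.
Mass of Si per formula unit: 2.61 × 28.085 = 73.302 g.
Weight fraction Si = 73.302 / 268.453 = 0.2731.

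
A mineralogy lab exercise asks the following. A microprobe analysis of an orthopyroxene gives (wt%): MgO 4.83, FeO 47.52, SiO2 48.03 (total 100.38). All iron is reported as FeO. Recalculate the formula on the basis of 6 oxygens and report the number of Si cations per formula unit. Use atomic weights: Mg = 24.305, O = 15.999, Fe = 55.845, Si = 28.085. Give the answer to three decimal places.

2.015 Si apfu

MgO (M=40.304): mol = 0.11984; Mg = 0.11984, O = 0.11984.
FeO (M=71.844): mol = 0.66143; Fe = 0.66143, O = 0.66143.
SiO2 (M=60.083): mol = 0.79939; Si = 0.79939, O = 1.59878.
ΣO = 2.38005; factor = 6/ΣO = 2.52096.
Si apfu = 0.79939 × 2.52096 = 2.015.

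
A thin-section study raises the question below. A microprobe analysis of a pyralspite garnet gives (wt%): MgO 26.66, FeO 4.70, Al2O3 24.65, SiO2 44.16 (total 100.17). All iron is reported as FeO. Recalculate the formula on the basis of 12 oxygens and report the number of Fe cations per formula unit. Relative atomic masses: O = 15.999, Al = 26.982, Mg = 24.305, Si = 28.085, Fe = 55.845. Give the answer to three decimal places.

26.66 wt% MgO ÷ 40.304 g/mol = 0.66147 mol, giving 0.66147 Mg and 0.66147 O.
4.70 wt% FeO ÷ 71.844 g/mol = 0.06542 mol, giving 0.06542 Fe and 0.06542 O.
24.65 wt% Al2O3 ÷ 101.961 g/mol = 0.24176 mol, giving 0.48352 Al and 0.72528 O.
44.16 wt% SiO2 ÷ 60.083 g/mol = 0.73498 mol, giving 0.73498 Si and 1.46996 O.
Oxygen sums to 2.92213; scaling by 12/2.92213 = 4.10659 puts the formula on 12 O.
Fe: 0.06542 × 4.10659 = 0.269 atoms per formula unit.

0.269 Fe apfu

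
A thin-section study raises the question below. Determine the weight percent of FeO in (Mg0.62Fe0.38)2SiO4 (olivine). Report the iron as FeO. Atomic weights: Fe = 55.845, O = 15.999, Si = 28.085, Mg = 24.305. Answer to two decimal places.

M((Mg0.62Fe0.38)2SiO4) = 164.661 g/mol; M(FeO) = 71.844 g/mol.
Moles FeO per formula unit = 0.76 Fe ÷ 1 = 0.7600.
FeO fraction = (0.7600 × 71.844) / 164.661 = 54.601/164.661 = 0.3316.

33.16 wt%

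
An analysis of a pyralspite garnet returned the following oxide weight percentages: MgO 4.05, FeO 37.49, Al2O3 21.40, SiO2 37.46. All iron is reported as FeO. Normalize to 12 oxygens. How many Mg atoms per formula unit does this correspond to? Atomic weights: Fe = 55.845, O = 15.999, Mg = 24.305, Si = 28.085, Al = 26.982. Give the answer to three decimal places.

4.05 wt% MgO ÷ 40.304 g/mol = 0.10049 mol, giving 0.10049 Mg and 0.10049 O.
37.49 wt% FeO ÷ 71.844 g/mol = 0.52183 mol, giving 0.52183 Fe and 0.52183 O.
21.40 wt% Al2O3 ÷ 101.961 g/mol = 0.20988 mol, giving 0.41976 Al and 0.62964 O.
37.46 wt% SiO2 ÷ 60.083 g/mol = 0.62347 mol, giving 0.62347 Si and 1.24694 O.
Oxygen sums to 2.49890; scaling by 12/2.49890 = 4.80211 puts the formula on 12 O.
Mg: 0.10049 × 4.80211 = 0.483 atoms per formula unit.

0.483 Mg apfu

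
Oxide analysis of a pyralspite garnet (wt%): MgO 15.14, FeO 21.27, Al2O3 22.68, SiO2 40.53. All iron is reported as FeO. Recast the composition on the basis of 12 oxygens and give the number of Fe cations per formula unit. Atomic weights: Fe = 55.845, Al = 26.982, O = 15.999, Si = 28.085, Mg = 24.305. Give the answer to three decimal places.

1.322 Fe apfu

15.14 wt% MgO ÷ 40.304 g/mol = 0.37565 mol, giving 0.37565 Mg and 0.37565 O.
21.27 wt% FeO ÷ 71.844 g/mol = 0.29606 mol, giving 0.29606 Fe and 0.29606 O.
22.68 wt% Al2O3 ÷ 101.961 g/mol = 0.22244 mol, giving 0.44488 Al and 0.66732 O.
40.53 wt% SiO2 ÷ 60.083 g/mol = 0.67457 mol, giving 0.67457 Si and 1.34914 O.
Oxygen sums to 2.68817; scaling by 12/2.68817 = 4.46400 puts the formula on 12 O.
Fe: 0.29606 × 4.46400 = 1.322 atoms per formula unit.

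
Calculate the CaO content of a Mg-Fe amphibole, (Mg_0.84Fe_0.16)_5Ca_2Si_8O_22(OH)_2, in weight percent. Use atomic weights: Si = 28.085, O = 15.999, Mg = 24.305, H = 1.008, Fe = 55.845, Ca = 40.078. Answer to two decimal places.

13.39 wt%

M((Mg_0.84Fe_0.16)_5Ca_2Si_8O_22(OH)_2) = 837.585 g/mol; M(CaO) = 56.077 g/mol.
Moles CaO per formula unit = 2 Ca ÷ 1 = 2.0000.
CaO fraction = (2.0000 × 56.077) / 837.585 = 112.154/837.585 = 0.1339.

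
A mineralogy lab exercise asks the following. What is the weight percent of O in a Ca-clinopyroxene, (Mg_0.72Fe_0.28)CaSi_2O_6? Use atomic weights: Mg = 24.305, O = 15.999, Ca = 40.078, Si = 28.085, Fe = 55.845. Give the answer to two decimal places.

42.59 weight percent

M((Mg_0.72Fe_0.28)CaSi_2O_6) = 225.378 g/mol.
O contributes 6 × 15.999 = 95.994 g per mole.
95.994/225.378 = 0.4259 → 42.59%.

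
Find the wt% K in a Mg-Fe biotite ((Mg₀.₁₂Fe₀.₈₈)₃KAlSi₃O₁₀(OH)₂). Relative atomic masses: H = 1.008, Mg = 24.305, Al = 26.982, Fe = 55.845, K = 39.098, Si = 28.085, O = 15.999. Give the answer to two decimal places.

7.81 mass %

Molar mass of (Mg₀.₁₂Fe₀.₈₈)₃KAlSi₃O₁₀(OH)₂: 0.36·24.305 + 2.64·55.845 + 1·39.098 + 1·26.982 + 3·28.085 + 12·15.999 + 2·1.008 = 500.520 g/mol.
Mass of K per formula unit: 1 × 39.098 = 39.098 g.
Weight fraction K = 39.098 / 500.520 = 0.0781.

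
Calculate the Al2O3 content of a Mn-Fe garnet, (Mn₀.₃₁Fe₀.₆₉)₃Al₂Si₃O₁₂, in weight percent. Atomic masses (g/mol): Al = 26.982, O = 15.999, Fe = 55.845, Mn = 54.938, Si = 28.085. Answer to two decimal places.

M((Mn₀.₃₁Fe₀.₆₉)₃Al₂Si₃O₁₂) = 496.898 g/mol; M(Al2O3) = 101.961 g/mol.
Moles Al2O3 per formula unit = 2 Al ÷ 2 = 1.0000.
Al2O3 fraction = (1.0000 × 101.961) / 496.898 = 101.961/496.898 = 0.2052.

20.52 wt%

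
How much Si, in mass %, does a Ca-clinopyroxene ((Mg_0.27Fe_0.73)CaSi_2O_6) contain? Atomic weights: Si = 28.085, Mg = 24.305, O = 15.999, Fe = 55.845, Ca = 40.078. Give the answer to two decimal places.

M((Mg_0.27Fe_0.73)CaSi_2O_6) = 239.571 g/mol.
Si contributes 2 × 28.085 = 56.170 g per mole.
56.170/239.571 = 0.2345 → 23.45%.

23.45 mass %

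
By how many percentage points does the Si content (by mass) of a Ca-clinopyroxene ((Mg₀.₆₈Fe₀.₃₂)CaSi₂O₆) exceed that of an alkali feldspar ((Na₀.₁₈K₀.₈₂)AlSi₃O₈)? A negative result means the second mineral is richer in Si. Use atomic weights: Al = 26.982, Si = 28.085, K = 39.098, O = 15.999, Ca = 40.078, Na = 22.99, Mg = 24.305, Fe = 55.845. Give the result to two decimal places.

First mineral: 56.170 g Si in 226.640 g formula = 24.78 wt% Si.
Second mineral: 84.255 g Si in 275.428 g formula = 30.59 wt% Si.
24.78% − 30.59% gives a difference of -5.81 percentage points.

-5.81 percentage points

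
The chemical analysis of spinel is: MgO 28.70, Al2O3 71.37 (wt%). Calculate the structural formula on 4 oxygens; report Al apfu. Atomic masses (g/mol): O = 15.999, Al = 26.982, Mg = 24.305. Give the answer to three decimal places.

MgO: 28.70/40.304 = 0.71209 mol → 0.71209 mol Mg, 0.71209 mol O.
Al2O3: 71.37/101.961 = 0.69997 mol → 1.39994 mol Al, 2.09991 mol O.
Total oxygen = 2.81200 mol. Normalization factor = 4/2.81200 = 1.42248.
Al per 4 O = 1.39994 × 1.42248 = 1.991.

1.991 Al apfu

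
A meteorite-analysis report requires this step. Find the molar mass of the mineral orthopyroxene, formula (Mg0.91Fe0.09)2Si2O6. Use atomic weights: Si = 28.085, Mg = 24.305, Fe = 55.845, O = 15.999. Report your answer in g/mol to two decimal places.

The formula mass is the sum 1.82(24.305) + 0.18(55.845) + 2(28.085) + 6(15.999).

206.45 g/mol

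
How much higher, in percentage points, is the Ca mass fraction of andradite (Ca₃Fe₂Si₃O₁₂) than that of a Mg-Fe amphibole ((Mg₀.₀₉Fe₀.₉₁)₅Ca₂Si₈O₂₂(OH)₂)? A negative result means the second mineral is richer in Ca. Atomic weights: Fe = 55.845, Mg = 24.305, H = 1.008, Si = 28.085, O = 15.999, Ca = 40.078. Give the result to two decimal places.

15.27 percentage points

First mineral: 120.234 g Ca in 508.167 g formula = 23.66 wt% Ca.
Second mineral: 80.156 g Ca in 955.860 g formula = 8.39 wt% Ca.
23.66% − 8.39% gives a difference of 15.27 percentage points.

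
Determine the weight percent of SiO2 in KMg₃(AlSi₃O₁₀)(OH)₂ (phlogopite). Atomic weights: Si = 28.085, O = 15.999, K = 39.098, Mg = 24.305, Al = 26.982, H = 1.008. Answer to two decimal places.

43.20 wt%

Molar mass of KMg₃(AlSi₃O₁₀)(OH)₂ = 1*39.098 + 3*24.305 + 1*26.982 + 3*28.085 + 12*15.999 + 2*1.008 = 417.254 g/mol.
Each formula unit contains 3 Si, equivalent to 3/1 = 3.0000 mol SiO2.
M(SiO2) = 1×28.085 + 2×15.999 = 60.083 g/mol.
Mass of SiO2 per formula unit = 3.0000 × 60.083 = 180.249 g.
SiO2 wt% = 180.249 / 417.254 × 100 = 43.20%.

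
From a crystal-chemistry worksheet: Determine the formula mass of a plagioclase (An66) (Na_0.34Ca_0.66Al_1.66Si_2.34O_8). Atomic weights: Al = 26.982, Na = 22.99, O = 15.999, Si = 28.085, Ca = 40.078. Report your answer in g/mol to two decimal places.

M = 0.34*22.99 + 0.66*40.078 + 1.66*26.982 + 2.34*28.085 + 8*15.999

272.77 g/mol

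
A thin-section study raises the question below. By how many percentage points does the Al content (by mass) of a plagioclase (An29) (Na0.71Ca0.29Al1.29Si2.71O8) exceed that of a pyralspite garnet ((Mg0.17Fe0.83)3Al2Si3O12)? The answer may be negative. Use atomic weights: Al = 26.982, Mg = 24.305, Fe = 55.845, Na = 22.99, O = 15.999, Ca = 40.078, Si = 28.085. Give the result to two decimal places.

Al in Na0.71Ca0.29Al1.29Si2.71O8: molar mass 266.855 g/mol; 1.29×26.982 = 34.807 g → 13.04 wt%.
Al in (Mg0.17Fe0.83)3Al2Si3O12: molar mass 481.657 g/mol; 2×26.982 = 53.964 g → 11.20 wt%.
Difference = 13.04 − 11.20 = 1.84 percentage points.

1.84 percentage points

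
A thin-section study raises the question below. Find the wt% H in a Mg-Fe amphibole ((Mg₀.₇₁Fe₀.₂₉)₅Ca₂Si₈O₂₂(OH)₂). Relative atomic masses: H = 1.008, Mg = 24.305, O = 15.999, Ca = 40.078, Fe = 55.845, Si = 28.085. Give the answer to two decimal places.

M((Mg₀.₇₁Fe₀.₂₉)₅Ca₂Si₈O₂₂(OH)₂) = 858.086 g/mol.
H contributes 2 × 1.008 = 2.016 g per mole.
2.016/858.086 = 0.0023 → 0.23%.

0.23 mass %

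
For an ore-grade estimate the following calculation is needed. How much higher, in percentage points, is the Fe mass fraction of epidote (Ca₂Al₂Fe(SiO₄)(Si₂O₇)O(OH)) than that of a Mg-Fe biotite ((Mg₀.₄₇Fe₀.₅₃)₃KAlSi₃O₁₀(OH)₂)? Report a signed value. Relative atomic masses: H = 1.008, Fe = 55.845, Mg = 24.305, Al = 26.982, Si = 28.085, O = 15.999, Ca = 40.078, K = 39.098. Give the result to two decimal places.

Fe in Ca₂Al₂Fe(SiO₄)(Si₂O₇)O(OH): molar mass 483.215 g/mol; 1×55.845 = 55.845 g → 11.56 wt%.
Fe in (Mg₀.₄₇Fe₀.₅₃)₃KAlSi₃O₁₀(OH)₂: molar mass 467.403 g/mol; 1.59×55.845 = 88.794 g → 19.00 wt%.
Difference = 11.56 − 19.00 = -7.44 percentage points.

-7.44 percentage points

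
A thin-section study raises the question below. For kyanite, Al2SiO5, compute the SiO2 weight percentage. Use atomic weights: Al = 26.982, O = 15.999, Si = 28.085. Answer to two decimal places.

Formula mass = 162.044 g/mol.
1 Si → 1.0000 mol SiO2 per formula unit; M(SiO2) = 60.083, so SiO2 mass = 60.083 g.
60.083/162.044 × 100 = 37.08 wt%.

37.08 wt%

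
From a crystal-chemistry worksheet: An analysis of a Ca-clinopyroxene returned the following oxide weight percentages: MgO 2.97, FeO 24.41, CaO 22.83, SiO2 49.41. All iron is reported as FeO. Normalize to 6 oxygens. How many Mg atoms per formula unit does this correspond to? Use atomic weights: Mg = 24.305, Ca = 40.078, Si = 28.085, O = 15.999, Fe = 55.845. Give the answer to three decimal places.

0.179 Mg apfu

2.97 wt% MgO ÷ 40.304 g/mol = 0.07369 mol, giving 0.07369 Mg and 0.07369 O.
24.41 wt% FeO ÷ 71.844 g/mol = 0.33976 mol, giving 0.33976 Fe and 0.33976 O.
22.83 wt% CaO ÷ 56.077 g/mol = 0.40712 mol, giving 0.40712 Ca and 0.40712 O.
49.41 wt% SiO2 ÷ 60.083 g/mol = 0.82236 mol, giving 0.82236 Si and 1.64472 O.
Oxygen sums to 2.46529; scaling by 6/2.46529 = 2.43379 puts the formula on 6 O.
Mg: 0.07369 × 2.43379 = 0.179 atoms per formula unit.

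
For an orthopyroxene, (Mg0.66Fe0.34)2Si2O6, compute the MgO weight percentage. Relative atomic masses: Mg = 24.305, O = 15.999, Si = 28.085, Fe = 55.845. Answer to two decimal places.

M((Mg0.66Fe0.34)2Si2O6) = 222.221 g/mol; M(MgO) = 40.304 g/mol.
Moles MgO per formula unit = 1.32 Mg ÷ 1 = 1.3200.
MgO fraction = (1.3200 × 40.304) / 222.221 = 53.201/222.221 = 0.2394.

23.94 wt%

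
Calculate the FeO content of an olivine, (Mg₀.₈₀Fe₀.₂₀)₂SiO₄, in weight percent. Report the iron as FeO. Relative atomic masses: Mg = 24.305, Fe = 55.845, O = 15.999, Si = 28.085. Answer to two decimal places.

M((Mg₀.₈₀Fe₀.₂₀)₂SiO₄) = 153.307 g/mol; M(FeO) = 71.844 g/mol.
Moles FeO per formula unit = 0.40 Fe ÷ 1 = 0.4000.
FeO fraction = (0.4000 × 71.844) / 153.307 = 28.738/153.307 = 0.1875.

18.75 wt%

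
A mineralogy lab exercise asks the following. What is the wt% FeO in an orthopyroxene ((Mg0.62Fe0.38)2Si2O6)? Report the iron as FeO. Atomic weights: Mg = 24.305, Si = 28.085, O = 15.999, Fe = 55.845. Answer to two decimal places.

Formula mass = 224.744 g/mol.
0.76 Fe → 0.7600 mol FeO per formula unit; M(FeO) = 71.844, so FeO mass = 54.601 g.
54.601/224.744 × 100 = 24.29 wt%.

24.29 wt%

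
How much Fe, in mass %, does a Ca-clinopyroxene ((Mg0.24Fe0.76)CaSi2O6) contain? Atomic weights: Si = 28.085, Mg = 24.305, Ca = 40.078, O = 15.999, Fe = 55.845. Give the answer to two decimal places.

17.65 mass %

Formula mass = 0.24*24.305 + 0.76*55.845 + 1*40.078 + 2*28.085 + 6*15.999 = 240.517 g/mol, of which 42.442 g is Fe.
So Fe makes up 42.442/240.517 = 0.1765 of the mass, i.e. 17.65%.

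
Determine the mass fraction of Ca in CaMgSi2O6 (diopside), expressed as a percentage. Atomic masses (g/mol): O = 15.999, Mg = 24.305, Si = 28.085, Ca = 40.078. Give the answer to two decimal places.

18.51 wt%

Formula mass = 1*40.078 + 1*24.305 + 2*28.085 + 6*15.999 = 216.547 g/mol, of which 40.078 g is Ca.
So Ca makes up 40.078/216.547 = 0.1851 of the mass, i.e. 18.51%.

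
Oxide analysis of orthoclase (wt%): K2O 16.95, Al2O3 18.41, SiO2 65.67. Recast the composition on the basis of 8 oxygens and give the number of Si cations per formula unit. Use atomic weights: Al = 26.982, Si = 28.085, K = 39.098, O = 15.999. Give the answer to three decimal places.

K2O (M=94.195): mol = 0.17995; K = 0.35990, O = 0.17995.
Al2O3 (M=101.961): mol = 0.18056; Al = 0.36112, O = 0.54168.
SiO2 (M=60.083): mol = 1.09299; Si = 1.09299, O = 2.18598.
ΣO = 2.90761; factor = 8/ΣO = 2.75140.
Si apfu = 1.09299 × 2.75140 = 3.007.

3.007 Si apfu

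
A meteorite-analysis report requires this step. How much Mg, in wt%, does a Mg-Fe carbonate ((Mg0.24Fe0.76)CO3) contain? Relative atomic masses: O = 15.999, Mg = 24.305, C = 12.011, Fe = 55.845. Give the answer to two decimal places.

Formula mass = 0.24*24.305 + 0.76*55.845 + 1*12.011 + 3*15.999 = 108.283 g/mol, of which 5.833 g is Mg.
So Mg makes up 5.833/108.283 = 0.0539 of the mass, i.e. 5.39%.

5.39 wt%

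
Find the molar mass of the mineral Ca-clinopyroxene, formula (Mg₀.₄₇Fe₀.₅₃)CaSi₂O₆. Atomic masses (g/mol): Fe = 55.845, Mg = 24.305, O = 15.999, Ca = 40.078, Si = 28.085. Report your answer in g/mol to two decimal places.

233.26 g/mol

The formula mass is the sum 0.47×24.305 + 0.53×55.845 + 1×40.078 + 2×28.085 + 6×15.999.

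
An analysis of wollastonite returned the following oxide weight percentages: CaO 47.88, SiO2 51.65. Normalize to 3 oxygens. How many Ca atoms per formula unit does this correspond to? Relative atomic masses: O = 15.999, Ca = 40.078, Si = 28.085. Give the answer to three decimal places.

47.88 wt% CaO ÷ 56.077 g/mol = 0.85383 mol, giving 0.85383 Ca and 0.85383 O.
51.65 wt% SiO2 ÷ 60.083 g/mol = 0.85964 mol, giving 0.85964 Si and 1.71928 O.
Oxygen sums to 2.57311; scaling by 3/2.57311 = 1.16590 puts the formula on 3 O.
Ca: 0.85383 × 1.16590 = 0.995 atoms per formula unit.

0.995 Ca apfu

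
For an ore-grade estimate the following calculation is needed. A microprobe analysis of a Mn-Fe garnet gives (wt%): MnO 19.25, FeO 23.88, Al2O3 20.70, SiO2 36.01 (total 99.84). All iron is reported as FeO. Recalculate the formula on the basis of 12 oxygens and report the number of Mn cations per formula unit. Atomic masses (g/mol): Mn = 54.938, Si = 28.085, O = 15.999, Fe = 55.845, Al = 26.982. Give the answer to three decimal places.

1.350 Mn apfu

19.25 wt% MnO ÷ 70.937 g/mol = 0.27137 mol, giving 0.27137 Mn and 0.27137 O.
23.88 wt% FeO ÷ 71.844 g/mol = 0.33239 mol, giving 0.33239 Fe and 0.33239 O.
20.70 wt% Al2O3 ÷ 101.961 g/mol = 0.20302 mol, giving 0.40604 Al and 0.60906 O.
36.01 wt% SiO2 ÷ 60.083 g/mol = 0.59934 mol, giving 0.59934 Si and 1.19868 O.
Oxygen sums to 2.41150; scaling by 12/2.41150 = 4.97616 puts the formula on 12 O.
Mn: 0.27137 × 4.97616 = 1.350 atoms per formula unit.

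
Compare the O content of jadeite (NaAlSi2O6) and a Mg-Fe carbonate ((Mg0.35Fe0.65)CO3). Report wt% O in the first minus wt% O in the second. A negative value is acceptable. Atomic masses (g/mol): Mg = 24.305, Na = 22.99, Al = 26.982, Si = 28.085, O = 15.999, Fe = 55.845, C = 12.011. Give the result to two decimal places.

O in NaAlSi2O6: molar mass 202.136 g/mol; 6×15.999 = 95.994 g → 47.49 wt%.
O in (Mg0.35Fe0.65)CO3: molar mass 104.814 g/mol; 3×15.999 = 47.997 g → 45.79 wt%.
Difference = 47.49 − 45.79 = 1.70 percentage points.

1.70 percentage points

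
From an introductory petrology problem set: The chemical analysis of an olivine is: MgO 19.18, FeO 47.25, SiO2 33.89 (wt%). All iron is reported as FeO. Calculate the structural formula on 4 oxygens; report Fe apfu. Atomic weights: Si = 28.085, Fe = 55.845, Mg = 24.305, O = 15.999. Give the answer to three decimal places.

1.163 Fe apfu

19.18 wt% MgO ÷ 40.304 g/mol = 0.47588 mol, giving 0.47588 Mg and 0.47588 O.
47.25 wt% FeO ÷ 71.844 g/mol = 0.65767 mol, giving 0.65767 Fe and 0.65767 O.
33.89 wt% SiO2 ÷ 60.083 g/mol = 0.56405 mol, giving 0.56405 Si and 1.12810 O.
Oxygen sums to 2.26165; scaling by 4/2.26165 = 1.76862 puts the formula on 4 O.
Fe: 0.65767 × 1.76862 = 1.163 atoms per formula unit.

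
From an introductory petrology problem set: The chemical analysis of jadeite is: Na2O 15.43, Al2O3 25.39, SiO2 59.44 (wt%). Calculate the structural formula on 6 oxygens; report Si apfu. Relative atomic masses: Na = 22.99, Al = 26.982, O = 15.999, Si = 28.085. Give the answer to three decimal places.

Na2O: 15.43/61.979 = 0.24896 mol → 0.49792 mol Na, 0.24896 mol O.
Al2O3: 25.39/101.961 = 0.24902 mol → 0.49804 mol Al, 0.74706 mol O.
SiO2: 59.44/60.083 = 0.98930 mol → 0.98930 mol Si, 1.97860 mol O.
Total oxygen = 2.97462 mol. Normalization factor = 6/2.97462 = 2.01706.
Si per 6 O = 0.98930 × 2.01706 = 1.995.

1.995 Si apfu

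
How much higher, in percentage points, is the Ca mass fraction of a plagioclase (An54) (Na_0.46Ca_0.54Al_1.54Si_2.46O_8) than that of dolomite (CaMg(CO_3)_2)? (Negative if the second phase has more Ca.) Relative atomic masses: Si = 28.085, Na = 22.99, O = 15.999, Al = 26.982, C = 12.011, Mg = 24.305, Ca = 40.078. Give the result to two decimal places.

Ca in Na_0.46Ca_0.54Al_1.54Si_2.46O_8: molar mass 270.851 g/mol; 0.54×40.078 = 21.642 g → 7.99 wt%.
Ca in CaMg(CO_3)_2: molar mass 184.399 g/mol; 1×40.078 = 40.078 g → 21.73 wt%.
Difference = 7.99 − 21.73 = -13.74 percentage points.

-13.74 percentage points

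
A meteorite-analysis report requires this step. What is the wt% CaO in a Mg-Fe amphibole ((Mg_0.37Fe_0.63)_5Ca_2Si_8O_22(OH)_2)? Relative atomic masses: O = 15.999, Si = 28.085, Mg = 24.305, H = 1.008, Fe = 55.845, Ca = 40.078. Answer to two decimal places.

12.30 wt%

Formula mass = 911.704 g/mol.
2 Ca → 2.0000 mol CaO per formula unit; M(CaO) = 56.077, so CaO mass = 112.154 g.
112.154/911.704 × 100 = 12.30 wt%.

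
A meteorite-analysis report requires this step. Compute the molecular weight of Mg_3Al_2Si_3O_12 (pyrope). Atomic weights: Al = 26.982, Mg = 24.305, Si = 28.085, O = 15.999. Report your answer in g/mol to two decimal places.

M = 3×24.305 + 2×26.982 + 3×28.085 + 12×15.999

403.12 g/mol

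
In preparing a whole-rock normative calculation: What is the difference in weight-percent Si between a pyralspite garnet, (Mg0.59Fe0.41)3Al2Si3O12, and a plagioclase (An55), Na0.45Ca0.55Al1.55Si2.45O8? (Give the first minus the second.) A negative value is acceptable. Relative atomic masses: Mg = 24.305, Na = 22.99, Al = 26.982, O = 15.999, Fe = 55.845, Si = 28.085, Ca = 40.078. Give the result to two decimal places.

Si in (Mg0.59Fe0.41)3Al2Si3O12: molar mass 441.916 g/mol; 3×28.085 = 84.255 g → 19.07 wt%.
Si in Na0.45Ca0.55Al1.55Si2.45O8: molar mass 271.011 g/mol; 2.45×28.085 = 68.808 g → 25.39 wt%.
Difference = 19.07 − 25.39 = -6.32 percentage points.

-6.32 percentage points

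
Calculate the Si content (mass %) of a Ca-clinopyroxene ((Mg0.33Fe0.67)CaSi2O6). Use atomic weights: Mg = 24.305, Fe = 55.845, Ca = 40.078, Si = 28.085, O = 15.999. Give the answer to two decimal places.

Molar mass of (Mg0.33Fe0.67)CaSi2O6: 0.33·24.305 + 0.67·55.845 + 1·40.078 + 2·28.085 + 6·15.999 = 237.679 g/mol.
Mass of Si per formula unit: 2 × 28.085 = 56.170 g.
Weight fraction Si = 56.170 / 237.679 = 0.2363.

23.63 mass %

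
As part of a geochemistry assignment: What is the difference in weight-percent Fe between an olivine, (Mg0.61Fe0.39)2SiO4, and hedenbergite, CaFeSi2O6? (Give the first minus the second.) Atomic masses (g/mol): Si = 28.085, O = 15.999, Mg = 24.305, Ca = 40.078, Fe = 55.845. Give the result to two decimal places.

Fe in (Mg0.61Fe0.39)2SiO4: molar mass 165.292 g/mol; 0.78×55.845 = 43.559 g → 26.35 wt%.
Fe in CaFeSi2O6: molar mass 248.087 g/mol; 1×55.845 = 55.845 g → 22.51 wt%.
Difference = 26.35 − 22.51 = 3.84 percentage points.

3.84 percentage points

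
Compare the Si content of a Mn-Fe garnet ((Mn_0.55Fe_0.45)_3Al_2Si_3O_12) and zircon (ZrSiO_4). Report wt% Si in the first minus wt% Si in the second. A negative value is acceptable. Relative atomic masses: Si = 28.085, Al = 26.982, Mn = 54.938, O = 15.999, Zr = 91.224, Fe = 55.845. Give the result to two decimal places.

1.66 percentage points

M((Mn_0.55Fe_0.45)_3Al_2Si_3O_12) = 496.245 g/mol, so wt% Si = 84.255/496.245 × 100 = 16.98%.
M(ZrSiO_4) = 183.305 g/mol, so wt% Si = 28.085/183.305 × 100 = 15.32%.
16.98 − 15.32 = 1.66 pp.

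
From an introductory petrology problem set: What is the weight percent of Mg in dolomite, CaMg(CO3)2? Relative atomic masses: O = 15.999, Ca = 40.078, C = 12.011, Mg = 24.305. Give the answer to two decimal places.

13.18 weight percent

Molar mass of CaMg(CO3)2: 1×40.078 + 1×24.305 + 2×12.011 + 6×15.999 = 184.399 g/mol.
Mass of Mg per formula unit: 1 × 24.305 = 24.305 g.
Weight fraction Mg = 24.305 / 184.399 = 0.1318.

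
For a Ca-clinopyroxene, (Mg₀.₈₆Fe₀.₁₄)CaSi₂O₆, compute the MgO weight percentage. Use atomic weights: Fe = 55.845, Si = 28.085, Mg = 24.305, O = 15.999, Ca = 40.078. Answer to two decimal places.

M((Mg₀.₈₆Fe₀.₁₄)CaSi₂O₆) = 220.963 g/mol; M(MgO) = 40.304 g/mol.
Moles MgO per formula unit = 0.86 Mg ÷ 1 = 0.8600.
MgO fraction = (0.8600 × 40.304) / 220.963 = 34.661/220.963 = 0.1569.

15.69 wt%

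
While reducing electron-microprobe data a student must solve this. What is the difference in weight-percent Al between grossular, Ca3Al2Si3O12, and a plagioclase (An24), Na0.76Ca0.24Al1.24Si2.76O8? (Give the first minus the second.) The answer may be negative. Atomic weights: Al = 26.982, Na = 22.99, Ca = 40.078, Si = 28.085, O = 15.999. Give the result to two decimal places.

-0.60 percentage points

Al in Ca3Al2Si3O12: molar mass 450.441 g/mol; 2×26.982 = 53.964 g → 11.98 wt%.
Al in Na0.76Ca0.24Al1.24Si2.76O8: molar mass 266.055 g/mol; 1.24×26.982 = 33.458 g → 12.58 wt%.
Difference = 11.98 − 12.58 = -0.60 percentage points.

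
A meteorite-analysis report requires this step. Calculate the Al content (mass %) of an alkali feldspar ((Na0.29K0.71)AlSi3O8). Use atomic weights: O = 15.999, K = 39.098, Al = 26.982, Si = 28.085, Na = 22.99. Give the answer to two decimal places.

9.86 mass %

Molar mass of (Na0.29K0.71)AlSi3O8: 0.29·22.99 + 0.71·39.098 + 1·26.982 + 3·28.085 + 8·15.999 = 273.656 g/mol.
Mass of Al per formula unit: 1 × 26.982 = 26.982 g.
Weight fraction Al = 26.982 / 273.656 = 0.0986.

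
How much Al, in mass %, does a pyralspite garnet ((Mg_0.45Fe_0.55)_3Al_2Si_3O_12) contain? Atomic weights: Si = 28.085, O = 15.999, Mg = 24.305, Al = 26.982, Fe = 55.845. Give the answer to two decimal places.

11.86 mass %

Molar mass of (Mg_0.45Fe_0.55)_3Al_2Si_3O_12: 1.35·24.305 + 1.65·55.845 + 2·26.982 + 3·28.085 + 12·15.999 = 455.163 g/mol.
Mass of Al per formula unit: 2 × 26.982 = 53.964 g.
Weight fraction Al = 53.964 / 455.163 = 0.1186.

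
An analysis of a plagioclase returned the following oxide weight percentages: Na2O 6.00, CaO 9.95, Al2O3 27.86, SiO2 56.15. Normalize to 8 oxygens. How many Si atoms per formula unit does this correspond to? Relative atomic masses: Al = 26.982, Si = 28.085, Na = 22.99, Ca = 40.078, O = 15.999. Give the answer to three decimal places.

2.523 Si apfu

Na2O (M=61.979): mol = 0.09681; Na = 0.19362, O = 0.09681.
CaO (M=56.077): mol = 0.17743; Ca = 0.17743, O = 0.17743.
Al2O3 (M=101.961): mol = 0.27324; Al = 0.54648, O = 0.81972.
SiO2 (M=60.083): mol = 0.93454; Si = 0.93454, O = 1.86908.
ΣO = 2.96304; factor = 8/ΣO = 2.69993.
Si apfu = 0.93454 × 2.69993 = 2.523.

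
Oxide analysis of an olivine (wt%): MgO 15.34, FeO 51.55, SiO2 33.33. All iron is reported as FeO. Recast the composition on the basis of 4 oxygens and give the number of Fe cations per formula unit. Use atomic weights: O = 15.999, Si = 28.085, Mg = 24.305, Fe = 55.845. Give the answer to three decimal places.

MgO (M=40.304): mol = 0.38061; Mg = 0.38061, O = 0.38061.
FeO (M=71.844): mol = 0.71753; Fe = 0.71753, O = 0.71753.
SiO2 (M=60.083): mol = 0.55473; Si = 0.55473, O = 1.10946.
ΣO = 2.20760; factor = 4/ΣO = 1.81192.
Fe apfu = 0.71753 × 1.81192 = 1.300.

1.300 Fe apfu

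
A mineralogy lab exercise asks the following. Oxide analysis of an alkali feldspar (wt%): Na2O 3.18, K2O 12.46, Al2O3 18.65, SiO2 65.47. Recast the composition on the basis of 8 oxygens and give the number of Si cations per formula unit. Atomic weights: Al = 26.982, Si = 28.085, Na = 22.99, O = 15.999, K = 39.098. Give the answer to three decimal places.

Na2O: 3.18/61.979 = 0.05131 mol → 0.10262 mol Na, 0.05131 mol O.
K2O: 12.46/94.195 = 0.13228 mol → 0.26456 mol K, 0.13228 mol O.
Al2O3: 18.65/101.961 = 0.18291 mol → 0.36582 mol Al, 0.54873 mol O.
SiO2: 65.47/60.083 = 1.08966 mol → 1.08966 mol Si, 2.17932 mol O.
Total oxygen = 2.91164 mol. Normalization factor = 8/2.91164 = 2.74759.
Si per 8 O = 1.08966 × 2.74759 = 2.994.

2.994 Si apfu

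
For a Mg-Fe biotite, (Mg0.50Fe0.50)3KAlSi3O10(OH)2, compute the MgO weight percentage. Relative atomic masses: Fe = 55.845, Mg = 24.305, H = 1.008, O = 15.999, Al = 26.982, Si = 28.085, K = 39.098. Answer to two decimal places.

Molar mass of (Mg0.50Fe0.50)3KAlSi3O10(OH)2 = 1.50·24.305 + 1.50·55.845 + 1·39.098 + 1·26.982 + 3·28.085 + 12·15.999 + 2·1.008 = 464.564 g/mol.
Each formula unit contains 1.50 Mg, equivalent to 1.50/1 = 1.5000 mol MgO.
M(MgO) = 1×24.305 + 1×15.999 = 40.304 g/mol.
Mass of MgO per formula unit = 1.5000 × 40.304 = 60.456 g.
MgO wt% = 60.456 / 464.564 × 100 = 13.01%.

13.01 wt%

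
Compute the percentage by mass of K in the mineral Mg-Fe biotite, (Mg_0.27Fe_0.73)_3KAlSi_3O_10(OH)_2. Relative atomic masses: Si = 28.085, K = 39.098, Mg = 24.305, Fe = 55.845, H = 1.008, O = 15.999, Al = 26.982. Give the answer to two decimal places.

Formula mass = 0.81·24.305 + 2.19·55.845 + 1·39.098 + 1·26.982 + 3·28.085 + 12·15.999 + 2·1.008 = 486.327 g/mol, of which 39.098 g is K.
So K makes up 39.098/486.327 = 0.0804 of the mass, i.e. 8.04%.

8.04 wt%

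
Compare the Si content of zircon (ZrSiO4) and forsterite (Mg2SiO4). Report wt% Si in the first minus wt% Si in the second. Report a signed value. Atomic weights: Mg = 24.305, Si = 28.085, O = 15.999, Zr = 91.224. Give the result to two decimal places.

-4.64 percentage points

Si in ZrSiO4: molar mass 183.305 g/mol; 1×28.085 = 28.085 g → 15.32 wt%.
Si in Mg2SiO4: molar mass 140.691 g/mol; 1×28.085 = 28.085 g → 19.96 wt%.
Difference = 15.32 − 19.96 = -4.64 percentage points.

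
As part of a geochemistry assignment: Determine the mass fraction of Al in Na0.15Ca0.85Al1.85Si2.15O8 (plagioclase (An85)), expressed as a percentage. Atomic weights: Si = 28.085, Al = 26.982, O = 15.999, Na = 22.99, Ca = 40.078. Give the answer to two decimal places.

18.10 wt%

M(Na0.15Ca0.85Al1.85Si2.15O8) = 275.806 g/mol.
Al contributes 1.85 × 26.982 = 49.917 g per mole.
49.917/275.806 = 0.1810 → 18.10%.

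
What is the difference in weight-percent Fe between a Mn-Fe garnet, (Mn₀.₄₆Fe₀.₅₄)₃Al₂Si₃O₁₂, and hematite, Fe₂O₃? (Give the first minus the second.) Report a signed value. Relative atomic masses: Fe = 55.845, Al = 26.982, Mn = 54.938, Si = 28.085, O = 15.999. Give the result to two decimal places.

-51.72 percentage points

Fe in (Mn₀.₄₆Fe₀.₅₄)₃Al₂Si₃O₁₂: molar mass 496.490 g/mol; 1.62×55.845 = 90.469 g → 18.22 wt%.
Fe in Fe₂O₃: molar mass 159.687 g/mol; 2×55.845 = 111.690 g → 69.94 wt%.
Difference = 18.22 − 69.94 = -51.72 percentage points.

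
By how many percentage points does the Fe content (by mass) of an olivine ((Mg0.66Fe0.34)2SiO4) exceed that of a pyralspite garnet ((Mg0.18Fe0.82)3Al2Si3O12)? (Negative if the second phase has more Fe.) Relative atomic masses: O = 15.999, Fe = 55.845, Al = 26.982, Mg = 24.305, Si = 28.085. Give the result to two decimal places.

First mineral: 37.975 g Fe in 162.138 g formula = 23.42 wt% Fe.
Second mineral: 137.379 g Fe in 480.710 g formula = 28.58 wt% Fe.
23.42% − 28.58% gives a difference of -5.16 percentage points.

-5.16 percentage points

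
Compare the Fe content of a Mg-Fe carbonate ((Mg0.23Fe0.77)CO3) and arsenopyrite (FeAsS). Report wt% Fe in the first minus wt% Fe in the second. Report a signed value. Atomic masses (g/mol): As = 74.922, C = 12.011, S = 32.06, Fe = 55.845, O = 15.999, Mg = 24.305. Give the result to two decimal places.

5.30 percentage points

Fe in (Mg0.23Fe0.77)CO3: molar mass 108.599 g/mol; 0.77×55.845 = 43.001 g → 39.60 wt%.
Fe in FeAsS: molar mass 162.827 g/mol; 1×55.845 = 55.845 g → 34.30 wt%.
Difference = 39.60 − 34.30 = 5.30 percentage points.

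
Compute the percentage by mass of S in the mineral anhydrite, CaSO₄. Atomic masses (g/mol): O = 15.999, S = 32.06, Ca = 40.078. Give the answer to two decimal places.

23.55 wt%

Molar mass of CaSO₄: 1*40.078 + 1*32.06 + 4*15.999 = 136.134 g/mol.
Mass of S per formula unit: 1 × 32.06 = 32.060 g.
Weight fraction S = 32.060 / 136.134 = 0.2355.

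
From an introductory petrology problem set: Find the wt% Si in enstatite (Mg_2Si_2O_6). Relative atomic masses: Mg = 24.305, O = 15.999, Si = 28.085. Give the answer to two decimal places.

27.98 mass %

Molar mass of Mg_2Si_2O_6: 2×24.305 + 2×28.085 + 6×15.999 = 200.774 g/mol.
Mass of Si per formula unit: 2 × 28.085 = 56.170 g.
Weight fraction Si = 56.170 / 200.774 = 0.2798.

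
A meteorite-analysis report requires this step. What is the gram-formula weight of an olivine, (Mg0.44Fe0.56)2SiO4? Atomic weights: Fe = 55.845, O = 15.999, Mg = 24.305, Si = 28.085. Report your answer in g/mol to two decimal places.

Mg: 0.88 × 24.305 = 21.3884
Fe: 1.12 × 55.845 = 62.5464
Si: 1 × 28.085 = 28.0850
O: 4 × 15.999 = 63.9960
Summing the contributions gives the formula mass.

176.02 g/mol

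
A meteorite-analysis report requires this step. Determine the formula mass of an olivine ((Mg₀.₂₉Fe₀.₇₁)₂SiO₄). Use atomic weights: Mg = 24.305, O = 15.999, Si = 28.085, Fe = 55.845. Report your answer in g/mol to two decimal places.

185.48 g/mol

Mg: 0.58 × 24.305 = 14.0969
Fe: 1.42 × 55.845 = 79.2999
Si: 1 × 28.085 = 28.0850
O: 4 × 15.999 = 63.9960
Summing the contributions gives the formula mass.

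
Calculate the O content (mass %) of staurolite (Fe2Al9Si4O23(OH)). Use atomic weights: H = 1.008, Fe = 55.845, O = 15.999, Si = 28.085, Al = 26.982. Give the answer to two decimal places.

45.08 mass %

Formula mass = 2·55.845 + 9·26.982 + 4·28.085 + 24·15.999 + 1·1.008 = 851.852 g/mol, of which 383.976 g is O.
So O makes up 383.976/851.852 = 0.4508 of the mass, i.e. 45.08%.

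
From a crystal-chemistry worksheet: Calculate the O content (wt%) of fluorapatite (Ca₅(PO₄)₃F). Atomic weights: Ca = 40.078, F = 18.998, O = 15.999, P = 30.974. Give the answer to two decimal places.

38.07 wt%

Formula mass = 5·40.078 + 3·30.974 + 12·15.999 + 1·18.998 = 504.298 g/mol, of which 191.988 g is O.
So O makes up 191.988/504.298 = 0.3807 of the mass, i.e. 38.07%.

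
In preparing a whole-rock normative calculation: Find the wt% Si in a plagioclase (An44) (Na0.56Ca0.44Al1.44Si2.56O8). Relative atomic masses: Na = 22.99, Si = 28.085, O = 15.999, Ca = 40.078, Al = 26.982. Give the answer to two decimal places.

Molar mass of Na0.56Ca0.44Al1.44Si2.56O8: 0.56*22.99 + 0.44*40.078 + 1.44*26.982 + 2.56*28.085 + 8*15.999 = 269.252 g/mol.
Mass of Si per formula unit: 2.56 × 28.085 = 71.898 g.
Weight fraction Si = 71.898 / 269.252 = 0.2670.

26.70 wt%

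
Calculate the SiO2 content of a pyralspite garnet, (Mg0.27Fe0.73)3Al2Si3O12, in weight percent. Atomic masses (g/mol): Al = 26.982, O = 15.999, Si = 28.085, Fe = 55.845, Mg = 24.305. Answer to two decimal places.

38.17 wt%

Formula mass = 472.195 g/mol.
3 Si → 3.0000 mol SiO2 per formula unit; M(SiO2) = 60.083, so SiO2 mass = 180.249 g.
180.249/472.195 × 100 = 38.17 wt%.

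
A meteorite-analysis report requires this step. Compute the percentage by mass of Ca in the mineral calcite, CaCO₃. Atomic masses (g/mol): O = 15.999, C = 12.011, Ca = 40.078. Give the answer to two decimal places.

40.04 wt%

M(CaCO₃) = 100.086 g/mol.
Ca contributes 1 × 40.078 = 40.078 g per mole.
40.078/100.086 = 0.4004 → 40.04%.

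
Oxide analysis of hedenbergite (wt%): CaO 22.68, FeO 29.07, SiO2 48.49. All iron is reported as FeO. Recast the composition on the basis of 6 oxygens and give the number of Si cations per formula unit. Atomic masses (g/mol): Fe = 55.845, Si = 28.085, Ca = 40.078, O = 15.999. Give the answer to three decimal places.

1.998 Si apfu

CaO (M=56.077): mol = 0.40444; Ca = 0.40444, O = 0.40444.
FeO (M=71.844): mol = 0.40463; Fe = 0.40463, O = 0.40463.
SiO2 (M=60.083): mol = 0.80705; Si = 0.80705, O = 1.61410.
ΣO = 2.42317; factor = 6/ΣO = 2.47610.
Si apfu = 0.80705 × 2.47610 = 1.998.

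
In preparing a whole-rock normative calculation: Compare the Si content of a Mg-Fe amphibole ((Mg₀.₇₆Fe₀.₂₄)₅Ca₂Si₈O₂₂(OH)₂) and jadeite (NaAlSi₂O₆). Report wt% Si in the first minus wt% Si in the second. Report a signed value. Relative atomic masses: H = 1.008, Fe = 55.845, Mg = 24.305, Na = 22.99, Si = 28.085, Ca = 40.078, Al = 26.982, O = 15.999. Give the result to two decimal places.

-1.36 percentage points

M((Mg₀.₇₆Fe₀.₂₄)₅Ca₂Si₈O₂₂(OH)₂) = 850.201 g/mol, so wt% Si = 224.680/850.201 × 100 = 26.43%.
M(NaAlSi₂O₆) = 202.136 g/mol, so wt% Si = 56.170/202.136 × 100 = 27.79%.
26.43 − 27.79 = -1.36 pp.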